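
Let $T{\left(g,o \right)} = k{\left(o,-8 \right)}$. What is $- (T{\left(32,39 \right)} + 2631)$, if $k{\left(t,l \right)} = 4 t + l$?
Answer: $-2779$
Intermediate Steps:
$k{\left(t,l \right)} = l + 4 t$
$T{\left(g,o \right)} = -8 + 4 o$
$- (T{\left(32,39 \right)} + 2631) = - (\left(-8 + 4 \cdot 39\right) + 2631) = - (\left(-8 + 156\right) + 2631) = - (148 + 2631) = \left(-1\right) 2779 = -2779$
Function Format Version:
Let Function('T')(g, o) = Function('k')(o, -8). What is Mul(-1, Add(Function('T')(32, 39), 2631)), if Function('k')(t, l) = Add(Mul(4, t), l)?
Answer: -2779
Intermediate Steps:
Function('k')(t, l) = Add(l, Mul(4, t))
Function('T')(g, o) = Add(-8, Mul(4, o))
Mul(-1, Add(Function('T')(32, 39), 2631)) = Mul(-1, Add(Add(-8, Mul(4, 39)), 2631)) = Mul(-1, Add(Add(-8, 156), 2631)) = Mul(-1, Add(148, 2631)) = Mul(-1, 2779) = -2779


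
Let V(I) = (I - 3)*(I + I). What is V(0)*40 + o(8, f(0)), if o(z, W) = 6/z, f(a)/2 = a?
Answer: 3/4 ≈ 0.75000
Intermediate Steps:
V(I) = 2*I*(-3 + I) (V(I) = (-3 + I)*(2*I) = 2*I*(-3 + I))
f(a) = 2*a
V(0)*40 + o(8, f(0)) = (2*0*(-3 + 0))*40 + 6/8 = (2*0*(-3))*40 + 6*(1/8) = 0*40 + 3/4 = 0 + 3/4 = 3/4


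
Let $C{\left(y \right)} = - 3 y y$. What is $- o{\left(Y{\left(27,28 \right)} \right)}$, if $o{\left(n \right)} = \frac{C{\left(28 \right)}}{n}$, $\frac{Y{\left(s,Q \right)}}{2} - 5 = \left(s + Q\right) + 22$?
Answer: $\frac{588}{41} \approx 14.341$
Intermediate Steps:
$C{\left(y \right)} = - 3 y^{2}$
$Y{\left(s,Q \right)} = 54 + 2 Q + 2 s$ ($Y{\left(s,Q \right)} = 10 + 2 \left(\left(s + Q\right) + 22\right) = 10 + 2 \left(\left(Q + s\right) + 22\right) = 10 + 2 \left(22 + Q + s\right) = 10 + \left(44 + 2 Q + 2 s\right) = 54 + 2 Q + 2 s$)
$o{\left(n \right)} = - \frac{2352}{n}$ ($o{\left(n \right)} = \frac{\left(-3\right) 28^{2}}{n} = \frac{\left(-3\right) 784}{n} = - \frac{2352}{n}$)
$- o{\left(Y{\left(27,28 \right)} \right)} = - \frac{-2352}{54 + 2 \cdot 28 + 2 \cdot 27} = - \frac{-2352}{54 + 56 + 54} = - \frac{-2352}{164} = \left(-1\right) \left(- \frac{588}{41}\right) = \frac{588}{41}$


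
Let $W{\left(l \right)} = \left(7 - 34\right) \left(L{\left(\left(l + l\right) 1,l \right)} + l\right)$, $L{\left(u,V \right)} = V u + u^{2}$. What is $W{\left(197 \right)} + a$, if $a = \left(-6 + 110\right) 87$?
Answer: $-6283329$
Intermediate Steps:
$L{\left(u,V \right)} = u^{2} + V u$
$W{\left(l \right)} = - 162 l^{2} - 27 l$ ($W{\left(l \right)} = \left(7 - 34\right) \left(\left(l + l\right) 1 \left(l + \left(l + l\right) 1\right) + l\right) = - 27 \left(2 l 1 \left(l + 2 l 1\right) + l\right) = - 27 \left(2 l \left(l + 2 l\right) + l\right) = - 27 \left(2 l 3 l + l\right) = - 27 \left(6 l^{2} + l\right) = - 27 \left(l + 6 l^{2}\right) = - 162 l^{2} - 27 l$)
$a = 9048$ ($a = 104 \cdot 87 = 9048$)
$W{\left(197 \right)} + a = 27 \cdot 197 \left(-1 - 1182\right) + 9048 = 27 \cdot 197 \left(-1183\right) + 9048 = -6292377 + 9048 = -6283329$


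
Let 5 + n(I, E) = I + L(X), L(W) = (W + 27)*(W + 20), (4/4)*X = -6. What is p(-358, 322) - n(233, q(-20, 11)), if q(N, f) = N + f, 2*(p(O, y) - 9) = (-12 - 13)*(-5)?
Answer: -901/2 ≈ -450.50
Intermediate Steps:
X = -6
L(W) = (20 + W)*(27 + W) (L(W) = (27 + W)*(20 + W) = (20 + W)*(27 + W))
p(O, y) = 143/2 (p(O, y) = 9 + ((-12 - 13)*(-5))/2 = 9 + (-25*(-5))/2 = 9 + (½)*125 = 9 + 125/2 = 143/2)
n(I, E) = 289 + I (n(I, E) = -5 + (I + (540 + (-6)² + 47*(-6))) = -5 + (I + (540 + 36 - 282)) = -5 + (I + 294) = -5 + (294 + I) = 289 + I)
p(-358, 322) - n(233, q(-20, 11)) = 143/2 - (289 + 233) = 143/2 - 1*522 = 143/2 - 522 = -901/2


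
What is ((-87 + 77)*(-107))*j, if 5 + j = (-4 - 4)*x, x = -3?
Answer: 20330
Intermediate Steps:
j = 19 (j = -5 + (-4 - 4)*(-3) = -5 - 8*(-3) = -5 + 24 = 19)
((-87 + 77)*(-107))*j = ((-87 + 77)*(-107))*19 = -10*(-107)*19 = 1070*19 = 20330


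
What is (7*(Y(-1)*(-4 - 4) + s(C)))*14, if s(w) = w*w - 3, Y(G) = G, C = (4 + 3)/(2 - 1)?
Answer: 5292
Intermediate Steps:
C = 7 (C = 7/1 = 7*1 = 7)
s(w) = -3 + w**2 (s(w) = w**2 - 3 = -3 + w**2)
(7*(Y(-1)*(-4 - 4) + s(C)))*14 = (7*(-(-4 - 4) + (-3 + 7**2)))*14 = (7*(-1*(-8) + (-3 + 49)))*14 = (7*(8 + 46))*14 = (7*54)*14 = 378*14 = 5292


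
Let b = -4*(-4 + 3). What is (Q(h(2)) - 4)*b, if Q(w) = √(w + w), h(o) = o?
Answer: -8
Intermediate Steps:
b = 4 (b = -4*(-1) = 4)
Q(w) = √2*√w (Q(w) = √(2*w) = √2*√w)
(Q(h(2)) - 4)*b = (√2*√2 - 4)*4 = (2 - 4)*4 = -2*4 = -8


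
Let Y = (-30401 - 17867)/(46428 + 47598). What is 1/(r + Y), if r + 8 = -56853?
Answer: -47013/2673230327 ≈ -1.7587e-5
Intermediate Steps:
r = -56861 (r = -8 - 56853 = -56861)
Y = -24134/47013 (Y = -48268/94026 = -48268*1/94026 = -24134/47013 ≈ -0.51335)
1/(r + Y) = 1/(-56861 - 24134/47013) = 1/(-2673230327/47013) = -47013/2673230327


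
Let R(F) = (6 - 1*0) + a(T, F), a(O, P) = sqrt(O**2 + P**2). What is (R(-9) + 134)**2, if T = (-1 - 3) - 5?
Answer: 19762 + 2520*sqrt(2) ≈ 23326.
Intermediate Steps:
T = -9 (T = -4 - 5 = -9)
R(F) = 6 + sqrt(81 + F**2) (R(F) = (6 - 1*0) + sqrt((-9)**2 + F**2) = (6 + 0) + sqrt(81 + F**2) = 6 + sqrt(81 + F**2))
(R(-9) + 134)**2 = ((6 + sqrt(81 + (-9)**2)) + 134)**2 = ((6 + sqrt(81 + 81)) + 134)**2 = ((6 + sqrt(162)) + 134)**2 = ((6 + 9*sqrt(2)) + 134)**2 = (140 + 9*sqrt(2))**2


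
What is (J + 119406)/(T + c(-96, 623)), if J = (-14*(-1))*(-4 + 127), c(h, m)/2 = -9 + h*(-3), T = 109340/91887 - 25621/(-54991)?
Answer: 612054698683176/2827917526253 ≈ 216.43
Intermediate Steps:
T = 8366952767/5052958017 (T = 109340*(1/91887) - 25621*(-1/54991) = 109340/91887 + 25621/54991 = 8366952767/5052958017 ≈ 1.6559)
c(h, m) = -18 - 6*h (c(h, m) = 2*(-9 + h*(-3)) = 2*(-9 - 3*h) = -18 - 6*h)
J = 1722 (J = 14*123 = 1722)
(J + 119406)/(T + c(-96, 623)) = (1722 + 119406)/(8366952767/5052958017 + (-18 - 6*(-96))) = 121128/(8366952767/5052958017 + (-18 + 576)) = 121128/(8366952767/5052958017 + 558) = 121128/(2827917526253/5052958017) = 121128*(5052958017/2827917526253) = 612054698683176/2827917526253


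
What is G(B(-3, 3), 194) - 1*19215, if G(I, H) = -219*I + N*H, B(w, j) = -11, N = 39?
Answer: -9240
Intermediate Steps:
G(I, H) = -219*I + 39*H
G(B(-3, 3), 194) - 1*19215 = (-219*(-11) + 39*194) - 1*19215 = (2409 + 7566) - 19215 = 9975 - 19215 = -9240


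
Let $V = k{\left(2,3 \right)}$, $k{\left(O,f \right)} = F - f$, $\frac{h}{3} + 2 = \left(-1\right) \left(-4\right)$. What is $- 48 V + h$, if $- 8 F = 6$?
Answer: $186$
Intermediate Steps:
$F = - \frac{3}{4}$ ($F = \left(- \frac{1}{8}\right) 6 = - \frac{3}{4} \approx -0.75$)
$h = 6$ ($h = -6 + 3 \left(\left(-1\right) \left(-4\right)\right) = -6 + 3 \cdot 4 = -6 + 12 = 6$)
$k{\left(O,f \right)} = - \frac{3}{4} - f$
$V = - \frac{15}{4}$ ($V = - \frac{3}{4} - 3 = - \frac{15}{4} \approx -3.75$)
$- 48 V + h = \left(-48\right) \left(- \frac{15}{4}\right) + 6 = 180 + 6 = 186$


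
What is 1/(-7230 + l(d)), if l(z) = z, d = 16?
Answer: -1/7214 ≈ -0.00013862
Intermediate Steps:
1/(-7230 + l(d)) = 1/(-7230 + 16) = 1/(-7214) = -1/7214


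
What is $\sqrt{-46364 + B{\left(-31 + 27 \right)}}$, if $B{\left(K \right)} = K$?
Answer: $12 i \sqrt{322} \approx 215.33 i$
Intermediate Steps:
$\sqrt{-46364 + B{\left(-31 + 27 \right)}} = \sqrt{-46364 + \left(-31 + 27\right)} = \sqrt{-46364 - 4} = \sqrt{-46368} = 12 i \sqrt{322}$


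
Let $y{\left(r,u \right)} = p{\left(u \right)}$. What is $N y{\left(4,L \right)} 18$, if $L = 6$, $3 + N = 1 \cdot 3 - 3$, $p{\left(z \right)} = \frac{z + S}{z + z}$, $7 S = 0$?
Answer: $-27$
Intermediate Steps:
$S = 0$ ($S = \frac{1}{7} \cdot 0 = 0$)
$p{\left(z \right)} = \frac{1}{2}$ ($p{\left(z \right)} = \frac{z + 0}{z + z} = \frac{z}{2 z} = z \frac{1}{2 z} = \frac{1}{2}$)
$N = -3$ ($N = -3 + \left(1 \cdot 3 - 3\right) = -3 + \left(3 - 3\right) = -3 + 0 = -3$)
$y{\left(r,u \right)} = \frac{1}{2}$
$N y{\left(4,L \right)} 18 = \left(-3\right) \frac{1}{2} \cdot 18 = \left(- \frac{3}{2}\right) 18 = -27$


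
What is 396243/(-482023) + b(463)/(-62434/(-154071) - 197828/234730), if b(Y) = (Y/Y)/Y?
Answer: -1450143725138343/1753546244642588 ≈ -0.82698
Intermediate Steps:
b(Y) = 1/Y
396243/(-482023) + b(463)/(-62434/(-154071) - 197828/234730) = 396243/(-482023) + 1/(463*(-62434/(-154071) - 197828/234730)) = 396243*(-1/482023) + 1/(463*(-62434*(-1/154071) - 197828*1/234730)) = -396243/482023 + 1/(463*(62/153 - 98914/117365)) = -396243/482023 + 1/(463*(-7857212/17956845)) = -396243/482023 + (1/463)*(-17956845/7857212) = -396243/482023 - 17956845/3637889156 = -1450143725138343/1753546244642588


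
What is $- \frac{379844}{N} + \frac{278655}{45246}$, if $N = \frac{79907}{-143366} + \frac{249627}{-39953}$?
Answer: $\frac{32817665815378770889}{587904637800946} \approx 55821.0$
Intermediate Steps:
$N = - \frac{38980548853}{5727901798}$ ($N = 79907 \left(- \frac{1}{143366}\right) + 249627 \left(- \frac{1}{39953}\right) = - \frac{79907}{143366} - \frac{249627}{39953} = - \frac{38980548853}{5727901798} \approx -6.8054$)
$- \frac{379844}{N} + \frac{278655}{45246} = - \frac{379844}{- \frac{38980548853}{5727901798}} + \frac{278655}{45246} = \left(-379844\right) \left(- \frac{5727901798}{38980548853}\right) + 278655 \cdot \frac{1}{45246} = \frac{2175709130559512}{38980548853} + \frac{92885}{15082} = \frac{32817665815378770889}{587904637800946}$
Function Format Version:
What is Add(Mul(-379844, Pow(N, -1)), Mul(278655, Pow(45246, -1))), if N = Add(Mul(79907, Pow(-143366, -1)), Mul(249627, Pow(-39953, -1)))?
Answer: Rational(32817665815378770889, 587904637800946) ≈ 55821.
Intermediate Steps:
N = Rational(-38980548853, 5727901798) (N = Add(Mul(79907, Rational(-1, 143366)), Mul(249627, Rational(-1, 39953))) = Add(Rational(-79907, 143366), Rational(-249627, 39953)) = Rational(-38980548853, 5727901798) ≈ -6.8054)
Add(Mul(-379844, Pow(N, -1)), Mul(278655, Pow(45246, -1))) = Add(Mul(-379844, Pow(Rational(-38980548853, 5727901798), -1)), Mul(278655, Pow(45246, -1))) = Add(Mul(-379844, Rational(-5727901798, 38980548853)), Mul(278655, Rational(1, 45246))) = Add(Rational(2175709130559512, 38980548853), Rational(92885, 15082)) = Rational(32817665815378770889, 587904637800946)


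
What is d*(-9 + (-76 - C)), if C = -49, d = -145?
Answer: 5220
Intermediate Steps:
d*(-9 + (-76 - C)) = -145*(-9 + (-76 - 1*(-49))) = -145*(-9 + (-76 + 49)) = -145*(-9 - 27) = -145*(-36) = 5220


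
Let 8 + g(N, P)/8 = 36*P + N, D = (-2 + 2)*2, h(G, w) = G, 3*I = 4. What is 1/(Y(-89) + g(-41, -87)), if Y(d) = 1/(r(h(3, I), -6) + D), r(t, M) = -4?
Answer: -4/101793 ≈ -3.9295e-5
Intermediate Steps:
I = 4/3 (I = (1/3)*4 = 4/3 ≈ 1.3333)
D = 0 (D = 0*2 = 0)
g(N, P) = -64 + 8*N + 288*P (g(N, P) = -64 + 8*(36*P + N) = -64 + 8*(N + 36*P) = -64 + (8*N + 288*P) = -64 + 8*N + 288*P)
Y(d) = -1/4 (Y(d) = 1/(-4 + 0) = 1/(-4) = -1/4)
1/(Y(-89) + g(-41, -87)) = 1/(-1/4 + (-64 + 8*(-41) + 288*(-87))) = 1/(-1/4 + (-64 - 328 - 25056)) = 1/(-1/4 - 25448) = 1/(-101793/4) = -4/101793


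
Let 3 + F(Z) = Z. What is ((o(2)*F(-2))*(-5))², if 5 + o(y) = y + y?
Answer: 625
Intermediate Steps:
F(Z) = -3 + Z
o(y) = -5 + 2*y (o(y) = -5 + (y + y) = -5 + 2*y)
((o(2)*F(-2))*(-5))² = (((-5 + 2*2)*(-3 - 2))*(-5))² = (((-5 + 4)*(-5))*(-5))² = (-1*(-5)*(-5))² = (5*(-5))² = (-25)² = 625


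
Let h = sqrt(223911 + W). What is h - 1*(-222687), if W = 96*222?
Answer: 222687 + 3*sqrt(27247) ≈ 2.2318e+5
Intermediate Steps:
W = 21312
h = 3*sqrt(27247) (h = sqrt(223911 + 21312) = sqrt(245223) = 3*sqrt(27247) ≈ 495.20)
h - 1*(-222687) = 3*sqrt(27247) - 1*(-222687) = 3*sqrt(27247) + 222687 = 222687 + 3*sqrt(27247)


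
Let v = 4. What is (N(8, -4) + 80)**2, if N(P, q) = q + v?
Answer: 6400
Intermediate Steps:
N(P, q) = 4 + q (N(P, q) = q + 4 = 4 + q)
(N(8, -4) + 80)**2 = ((4 - 4) + 80)**2 = (0 + 80)**2 = 80**2 = 6400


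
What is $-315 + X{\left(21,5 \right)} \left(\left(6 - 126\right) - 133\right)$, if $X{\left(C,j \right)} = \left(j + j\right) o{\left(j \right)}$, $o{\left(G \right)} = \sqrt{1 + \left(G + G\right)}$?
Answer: $-315 - 2530 \sqrt{11} \approx -8706.1$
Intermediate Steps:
$o{\left(G \right)} = \sqrt{1 + 2 G}$
$X{\left(C,j \right)} = 2 j \sqrt{1 + 2 j}$ ($X{\left(C,j \right)} = \left(j + j\right) \sqrt{1 + 2 j} = 2 j \sqrt{1 + 2 j}$)
$-315 + X{\left(21,5 \right)} \left(\left(6 - 126\right) - 133\right) = -315 + 2 \cdot 5 \sqrt{1 + 2 \cdot 5} \left(\left(6 - 126\right) - 133\right) = -315 + 2 \cdot 5 \sqrt{1 + 10} \left(-120 - 133\right) = -315 + 2 \cdot 5 \sqrt{11} \left(-253\right) = -315 + 10 \sqrt{11} \left(-253\right) = -315 - 2530 \sqrt{11}$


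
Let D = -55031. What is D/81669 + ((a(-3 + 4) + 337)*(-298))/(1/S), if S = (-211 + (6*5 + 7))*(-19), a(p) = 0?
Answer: -27114790481195/81669 ≈ -3.3201e+8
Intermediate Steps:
S = 3306 (S = (-211 + (30 + 7))*(-19) = (-211 + 37)*(-19) = -174*(-19) = 3306)
D/81669 + ((a(-3 + 4) + 337)*(-298))/(1/S) = -55031/81669 + ((0 + 337)*(-298))/(1/3306) = -55031*1/81669 + (337*(-298))/(1/3306) = -55031/81669 - 100426*3306 = -55031/81669 - 332008356 = -27114790481195/81669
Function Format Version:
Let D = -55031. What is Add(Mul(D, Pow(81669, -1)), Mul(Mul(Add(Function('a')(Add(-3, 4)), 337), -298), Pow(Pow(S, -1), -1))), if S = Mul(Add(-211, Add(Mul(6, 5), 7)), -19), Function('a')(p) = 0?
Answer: Rational(-27114790481195, 81669) ≈ -3.3201e+8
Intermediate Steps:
S = 3306 (S = Mul(Add(-211, Add(30, 7)), -19) = Mul(Add(-211, 37), -19) = Mul(-174, -19) = 3306)
Add(Mul(D, Pow(81669, -1)), Mul(Mul(Add(Function('a')(Add(-3, 4)), 337), -298), Pow(Pow(S, -1), -1))) = Add(Mul(-55031, Pow(81669, -1)), Mul(Mul(Add(0, 337), -298), Pow(Pow(3306, -1), -1))) = Add(Mul(-55031, Rational(1, 81669)), Mul(Mul(337, -298), Pow(Rational(1, 3306), -1))) = Add(Rational(-55031, 81669), Mul(-100426, 3306)) = Add(Rational(-55031, 81669), -332008356) = Rational(-27114790481195, 81669)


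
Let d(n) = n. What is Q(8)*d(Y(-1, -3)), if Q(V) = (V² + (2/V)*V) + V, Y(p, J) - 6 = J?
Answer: 222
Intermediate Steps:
Y(p, J) = 6 + J
Q(V) = 2 + V + V² (Q(V) = (V² + 2) + V = (2 + V²) + V = 2 + V + V²)
Q(8)*d(Y(-1, -3)) = (2 + 8 + 8²)*(6 - 3) = (2 + 8 + 64)*3 = 74*3 = 222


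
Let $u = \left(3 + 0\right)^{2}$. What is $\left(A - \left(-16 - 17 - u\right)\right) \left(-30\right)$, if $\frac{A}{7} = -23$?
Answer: $3570$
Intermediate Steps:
$u = 9$ ($u = 3^{2} = 9$)
$A = -161$ ($A = 7 \left(-23\right) = -161$)
$\left(A - \left(-16 - 17 - u\right)\right) \left(-30\right) = \left(-161 + \left(9 - \left(-16 - 17\right)\right)\right) \left(-30\right) = \left(-161 + \left(9 - -33\right)\right) \left(-30\right) = \left(-161 + \left(9 + 33\right)\right) \left(-30\right) = \left(-161 + 42\right) \left(-30\right) = \left(-119\right) \left(-30\right) = 3570$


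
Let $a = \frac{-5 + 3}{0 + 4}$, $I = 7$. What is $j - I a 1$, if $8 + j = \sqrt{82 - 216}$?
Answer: $- \frac{9}{2} + i \sqrt{134} \approx -4.5 + 11.576 i$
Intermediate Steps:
$a = - \frac{1}{2}$ ($a = \frac{1}{4} \left(-2\right) = - \frac{1}{2} \approx -0.5$)
$j = -8 + i \sqrt{134}$ ($j = -8 + \sqrt{82 - 216} = -8 + \sqrt{-134} = -8 + i \sqrt{134} \approx -8.0 + 11.576 i$)
$j - I a 1 = \left(-8 + i \sqrt{134}\right) - 7 \left(- \frac{1}{2}\right) 1 = \left(-8 + i \sqrt{134}\right) - \left(- \frac{7}{2}\right) 1 = \left(-8 + i \sqrt{134}\right) - - \frac{7}{2} = \left(-8 + i \sqrt{134}\right) + \frac{7}{2} = - \frac{9}{2} + i \sqrt{134}$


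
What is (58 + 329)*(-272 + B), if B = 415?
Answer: 55341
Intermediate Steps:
(58 + 329)*(-272 + B) = (58 + 329)*(-272 + 415) = 387*143 = 55341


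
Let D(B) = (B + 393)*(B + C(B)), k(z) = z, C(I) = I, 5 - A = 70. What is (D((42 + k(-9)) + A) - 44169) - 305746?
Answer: -373019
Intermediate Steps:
A = -65 (A = 5 - 1*70 = 5 - 70 = -65)
D(B) = 2*B*(393 + B) (D(B) = (B + 393)*(B + B) = (393 + B)*(2*B) = 2*B*(393 + B))
(D((42 + k(-9)) + A) - 44169) - 305746 = (2*((42 - 9) - 65)*(393 + ((42 - 9) - 65)) - 44169) - 305746 = (2*(33 - 65)*(393 + (33 - 65)) - 44169) - 305746 = (2*(-32)*(393 - 32) - 44169) - 305746 = (2*(-32)*361 - 44169) - 305746 = (-23104 - 44169) - 305746 = -67273 - 305746 = -373019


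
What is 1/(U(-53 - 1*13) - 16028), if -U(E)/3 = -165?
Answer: -1/15533 ≈ -6.4379e-5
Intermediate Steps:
U(E) = 495 (U(E) = -3*(-165) = 495)
1/(U(-53 - 1*13) - 16028) = 1/(495 - 16028) = 1/(-15533) = -1/15533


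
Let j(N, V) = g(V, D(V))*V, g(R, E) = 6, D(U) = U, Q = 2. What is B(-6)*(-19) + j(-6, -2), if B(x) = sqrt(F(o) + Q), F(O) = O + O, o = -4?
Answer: -12 - 19*I*sqrt(6) ≈ -12.0 - 46.54*I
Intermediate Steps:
F(O) = 2*O
j(N, V) = 6*V
B(x) = I*sqrt(6) (B(x) = sqrt(2*(-4) + 2) = sqrt(-8 + 2) = sqrt(-6) = I*sqrt(6))
B(-6)*(-19) + j(-6, -2) = (I*sqrt(6))*(-19) + 6*(-2) = -19*I*sqrt(6) - 12 = -12 - 19*I*sqrt(6)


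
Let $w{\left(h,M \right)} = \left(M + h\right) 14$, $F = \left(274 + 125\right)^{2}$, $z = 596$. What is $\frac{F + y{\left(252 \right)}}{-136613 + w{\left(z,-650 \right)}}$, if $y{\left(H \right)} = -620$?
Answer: $- \frac{158581}{137369} \approx -1.1544$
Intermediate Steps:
$F = 159201$ ($F = 399^{2} = 159201$)
$w{\left(h,M \right)} = 14 M + 14 h$
$\frac{F + y{\left(252 \right)}}{-136613 + w{\left(z,-650 \right)}} = \frac{159201 - 620}{-136613 + \left(14 \left(-650\right) + 14 \cdot 596\right)} = \frac{158581}{-136613 + \left(-9100 + 8344\right)} = \frac{158581}{-136613 - 756} = \frac{158581}{-137369} = 158581 \left(- \frac{1}{137369}\right) = - \frac{158581}{137369}$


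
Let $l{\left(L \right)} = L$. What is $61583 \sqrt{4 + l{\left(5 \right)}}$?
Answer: $184749$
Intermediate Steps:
$61583 \sqrt{4 + l{\left(5 \right)}} = 61583 \sqrt{4 + 5} = 61583 \sqrt{9} = 61583 \cdot 3 = 184749$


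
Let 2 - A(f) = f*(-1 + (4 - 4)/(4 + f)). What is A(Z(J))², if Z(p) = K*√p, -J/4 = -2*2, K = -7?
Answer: 676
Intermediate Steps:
J = 16 (J = -(-8)*2 = -4*(-4) = 16)
Z(p) = -7*√p
A(f) = 2 + f (A(f) = 2 - f*(-1 + (4 - 4)/(4 + f)) = 2 - f*(-1 + 0/(4 + f)) = 2 - f*(-1 + 0) = 2 - f*(-1) = 2 - (-1)*f = 2 + f)
A(Z(J))² = (2 - 7*√16)² = (2 - 7*4)² = (2 - 28)² = (-26)² = 676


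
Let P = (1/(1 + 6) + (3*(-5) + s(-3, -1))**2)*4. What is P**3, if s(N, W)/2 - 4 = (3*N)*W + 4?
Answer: 1033977724928/343 ≈ 3.0145e+9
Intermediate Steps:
s(N, W) = 16 + 6*N*W (s(N, W) = 8 + 2*((3*N)*W + 4) = 8 + 2*(3*N*W + 4) = 8 + 2*(4 + 3*N*W) = 8 + (8 + 6*N*W) = 16 + 6*N*W)
P = 10112/7 (P = (1/(1 + 6) + (3*(-5) + (16 + 6*(-3)*(-1)))**2)*4 = (1/7 + (-15 + (16 + 18))**2)*4 = (1/7 + (-15 + 34)**2)*4 = (1/7 + 19**2)*4 = (1/7 + 361)*4 = (2528/7)*4 = 10112/7 ≈ 1444.6)
P**3 = (10112/7)**3 = 1033977724928/343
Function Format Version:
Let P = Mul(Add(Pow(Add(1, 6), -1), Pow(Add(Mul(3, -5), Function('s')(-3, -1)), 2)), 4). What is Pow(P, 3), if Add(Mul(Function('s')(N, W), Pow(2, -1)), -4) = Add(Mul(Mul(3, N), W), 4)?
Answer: Rational(1033977724928, 343) ≈ 3.0145e+9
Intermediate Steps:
Function('s')(N, W) = Add(16, Mul(6, N, W)) (Function('s')(N, W) = Add(8, Mul(2, Add(Mul(Mul(3, N), W), 4))) = Add(8, Mul(2, Add(Mul(3, N, W), 4))) = Add(8, Mul(2, Add(4, Mul(3, N, W)))) = Add(8, Add(8, Mul(6, N, W))) = Add(16, Mul(6, N, W)))
P = Rational(10112, 7) (P = Mul(Add(Pow(Add(1, 6), -1), Pow(Add(Mul(3, -5), Add(16, Mul(6, -3, -1))), 2)), 4) = Mul(Add(Pow(7, -1), Pow(Add(-15, Add(16, 18)), 2)), 4) = Mul(Add(Rational(1, 7), Pow(Add(-15, 34), 2)), 4) = Mul(Add(Rational(1, 7), Pow(19, 2)), 4) = Mul(Add(Rational(1, 7), 361), 4) = Mul(Rational(2528, 7), 4) = Rational(10112, 7) ≈ 1444.6)
Pow(P, 3) = Pow(Rational(10112, 7), 3) = Rational(1033977724928, 343)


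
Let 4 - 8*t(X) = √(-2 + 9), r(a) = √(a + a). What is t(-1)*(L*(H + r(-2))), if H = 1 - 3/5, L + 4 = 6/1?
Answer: (1 + 5*I)*(4 - √7)/10 ≈ 0.13542 + 0.67712*I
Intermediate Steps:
L = 2 (L = -4 + 6/1 = -4 + 6*1 = -4 + 6 = 2)
H = ⅖ (H = 1 - 3/5 = 1 - 1*⅗ = 1 - ⅗ = ⅖ ≈ 0.40000)
r(a) = √2*√a (r(a) = √(2*a) = √2*√a)
t(X) = ½ - √7/8 (t(X) = ½ - √(-2 + 9)/8 = ½ - √7/8)
t(-1)*(L*(H + r(-2))) = (½ - √7/8)*(2*(⅖ + √2*√(-2))) = (½ - √7/8)*(2*(⅖ + √2*(I*√2))) = (½ - √7/8)*(2*(⅖ + 2*I)) = (½ - √7/8)*(⅘ + 4*I)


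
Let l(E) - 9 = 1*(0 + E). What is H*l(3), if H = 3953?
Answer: 47436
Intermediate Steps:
l(E) = 9 + E (l(E) = 9 + 1*(0 + E) = 9 + 1*E = 9 + E)
H*l(3) = 3953*(9 + 3) = 3953*12 = 47436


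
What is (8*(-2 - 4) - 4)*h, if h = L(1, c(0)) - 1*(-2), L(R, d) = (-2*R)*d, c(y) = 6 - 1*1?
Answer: 416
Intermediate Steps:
c(y) = 5 (c(y) = 6 - 1 = 5)
L(R, d) = -2*R*d
h = -8 (h = -2*1*5 - 1*(-2) = -10 + 2 = -8)
(8*(-2 - 4) - 4)*h = (8*(-2 - 4) - 4)*(-8) = (8*(-6) - 4)*(-8) = (-48 - 4)*(-8) = -52*(-8) = 416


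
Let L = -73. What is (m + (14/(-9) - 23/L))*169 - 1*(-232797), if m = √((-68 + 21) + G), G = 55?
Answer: 152809894/657 + 338*√2 ≈ 2.3307e+5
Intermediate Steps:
m = 2*√2 (m = √((-68 + 21) + 55) = √(-47 + 55) = √8 = 2*√2 ≈ 2.8284)
(m + (14/(-9) - 23/L))*169 - 1*(-232797) = (2*√2 + (14/(-9) - 23/(-73)))*169 - 1*(-232797) = (2*√2 + (14*(-⅑) - 23*(-1/73)))*169 + 232797 = (2*√2 + (-14/9 + 23/73))*169 + 232797 = (2*√2 - 815/657)*169 + 232797 = (-815/657 + 2*√2)*169 + 232797 = (-137735/657 + 338*√2) + 232797 = 152809894/657 + 338*√2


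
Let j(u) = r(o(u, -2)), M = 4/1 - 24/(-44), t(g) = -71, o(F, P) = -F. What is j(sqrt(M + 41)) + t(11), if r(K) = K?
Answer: -71 - sqrt(5511)/11 ≈ -77.749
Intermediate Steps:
M = 50/11 (M = 4*1 - 24*(-1/44) = 4 + 6/11 = 50/11 ≈ 4.5455)
j(u) = -u
j(sqrt(M + 41)) + t(11) = -sqrt(50/11 + 41) - 71 = -sqrt(501/11) - 71 = -sqrt(5511)/11 - 71 = -71 - sqrt(5511)/11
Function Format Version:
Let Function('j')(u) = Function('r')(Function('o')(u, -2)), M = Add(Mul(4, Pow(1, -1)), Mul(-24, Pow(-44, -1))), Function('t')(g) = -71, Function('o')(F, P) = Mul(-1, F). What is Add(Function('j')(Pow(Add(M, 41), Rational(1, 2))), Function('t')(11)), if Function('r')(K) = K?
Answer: Add(-71, Mul(Rational(-1, 11), Pow(5511, Rational(1, 2)))) ≈ -77.749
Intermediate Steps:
M = Rational(50, 11) (M = Add(Mul(4, 1), Mul(-24, Rational(-1, 44))) = Add(4, Rational(6, 11)) = Rational(50, 11) ≈ 4.5455)
Function('j')(u) = Mul(-1, u)
Add(Function('j')(Pow(Add(M, 41), Rational(1, 2))), Function('t')(11)) = Add(Mul(-1, Pow(Add(Rational(50, 11), 41), Rational(1, 2))), -71) = Add(Mul(-1, Pow(Rational(501, 11), Rational(1, 2))), -71) = Add(Mul(-1, Mul(Rational(1, 11), Pow(5511, Rational(1, 2)))), -71) = Add(Mul(Rational(-1, 11), Pow(5511, Rational(1, 2))), -71) = Add(-71, Mul(Rational(-1, 11), Pow(5511, Rational(1, 2))))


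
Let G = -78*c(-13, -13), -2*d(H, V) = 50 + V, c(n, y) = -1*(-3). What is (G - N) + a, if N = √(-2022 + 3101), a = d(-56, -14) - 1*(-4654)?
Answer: 4402 - √1079 ≈ 4369.1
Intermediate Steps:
c(n, y) = 3
d(H, V) = -25 - V/2 (d(H, V) = -(50 + V)/2 = -25 - V/2)
a = 4636 (a = (-25 - ½*(-14)) - 1*(-4654) = (-25 + 7) + 4654 = -18 + 4654 = 4636)
G = -234 (G = -78*3 = -234)
N = √1079 ≈ 32.848
(G - N) + a = (-234 - √1079) + 4636 = 4402 - √1079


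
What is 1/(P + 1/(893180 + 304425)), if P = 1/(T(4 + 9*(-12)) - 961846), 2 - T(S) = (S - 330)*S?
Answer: -48238571316/7625 ≈ -6.3264e+6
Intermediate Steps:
T(S) = 2 - S*(-330 + S) (T(S) = 2 - (S - 330)*S = 2 - (-330 + S)*S = 2 - S*(-330 + S))
P = -1/1006980 (P = 1/((2 - (4 + 9*(-12))² + 330*(4 + 9*(-12))) - 961846) = 1/((2 - (4 - 108)² + 330*(4 - 108)) - 961846) = 1/((2 - 1*(-104)² + 330*(-104)) - 961846) = 1/((2 - 1*10816 - 34320) - 961846) = 1/((2 - 10816 - 34320) - 961846) = 1/(-45134 - 961846) = 1/(-1006980) = -1/1006980 ≈ -9.9307e-7)
1/(P + 1/(893180 + 304425)) = 1/(-1/1006980 + 1/(893180 + 304425)) = 1/(-1/1006980 + 1/1197605) = 1/(-7625/48238571316) = -48238571316/7625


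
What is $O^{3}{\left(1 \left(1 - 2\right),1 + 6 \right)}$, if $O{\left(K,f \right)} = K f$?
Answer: $-343$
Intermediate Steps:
$O^{3}{\left(1 \left(1 - 2\right),1 + 6 \right)} = \left(1 \left(1 - 2\right) \left(1 + 6\right)\right)^{3} = \left(1 \left(-1\right) 7\right)^{3} = \left(\left(-1\right) 7\right)^{3} = \left(-7\right)^{3} = -343$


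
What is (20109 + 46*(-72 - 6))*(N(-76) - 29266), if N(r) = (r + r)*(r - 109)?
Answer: -18933066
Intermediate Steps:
N(r) = 2*r*(-109 + r) (N(r) = (2*r)*(-109 + r) = 2*r*(-109 + r))
(20109 + 46*(-72 - 6))*(N(-76) - 29266) = (20109 + 46*(-72 - 6))*(2*(-76)*(-109 - 76) - 29266) = (20109 + 46*(-78))*(2*(-76)*(-185) - 29266) = (20109 - 3588)*(28120 - 29266) = 16521*(-1146) = -18933066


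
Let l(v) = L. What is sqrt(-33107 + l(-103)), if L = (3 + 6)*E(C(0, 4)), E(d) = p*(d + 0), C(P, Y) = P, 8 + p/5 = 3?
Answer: I*sqrt(33107) ≈ 181.95*I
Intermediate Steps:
p = -25 (p = -40 + 5*3 = -40 + 15 = -25)
E(d) = -25*d (E(d) = -25*(d + 0) = -25*d)
L = 0 (L = (3 + 6)*(-25*0) = 9*0 = 0)
l(v) = 0
sqrt(-33107 + l(-103)) = sqrt(-33107 + 0) = sqrt(-33107) = I*sqrt(33107)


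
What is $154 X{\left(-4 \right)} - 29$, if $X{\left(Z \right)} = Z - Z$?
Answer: $-29$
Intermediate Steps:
$X{\left(Z \right)} = 0$
$154 X{\left(-4 \right)} - 29 = 154 \cdot 0 - 29 = 0 - 29 = -29$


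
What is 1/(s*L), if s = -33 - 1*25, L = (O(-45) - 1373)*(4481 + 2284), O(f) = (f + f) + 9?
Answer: 1/570505980 ≈ 1.7528e-9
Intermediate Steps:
O(f) = 9 + 2*f (O(f) = 2*f + 9 = 9 + 2*f)
L = -9836310 (L = ((9 + 2*(-45)) - 1373)*(4481 + 2284) = ((9 - 90) - 1373)*6765 = (-81 - 1373)*6765 = -1454*6765 = -9836310)
s = -58 (s = -33 - 25 = -58)
1/(s*L) = 1/(-58*(-9836310)) = 1/570505980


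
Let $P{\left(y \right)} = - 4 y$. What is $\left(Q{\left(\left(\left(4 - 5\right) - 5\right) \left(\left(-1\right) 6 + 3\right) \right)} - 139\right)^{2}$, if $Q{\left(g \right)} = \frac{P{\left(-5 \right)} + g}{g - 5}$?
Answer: $\frac{3129361}{169} \approx 18517.0$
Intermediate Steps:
$Q{\left(g \right)} = \frac{20 + g}{-5 + g}$ ($Q{\left(g \right)} = \frac{\left(-4\right) \left(-5\right) + g}{g - 5} = \frac{20 + g}{-5 + g}$)
$\left(Q{\left(\left(\left(4 - 5\right) - 5\right) \left(\left(-1\right) 6 + 3\right) \right)} - 139\right)^{2} = \left(\frac{20 + \left(\left(4 - 5\right) - 5\right) \left(\left(-1\right) 6 + 3\right)}{-5 + \left(\left(4 - 5\right) - 5\right) \left(\left(-1\right) 6 + 3\right)} - 139\right)^{2} = \left(\frac{20 + \left(-1 - 5\right) \left(-6 + 3\right)}{-5 + \left(-1 - 5\right) \left(-6 + 3\right)} - 139\right)^{2} = \left(\frac{20 - -18}{-5 - -18} - 139\right)^{2} = \left(\frac{20 + 18}{-5 + 18} - 139\right)^{2} = \left(\frac{1}{13} \cdot 38 - 139\right)^{2} = \left(\frac{38}{13} - 139\right)^{2} = \left(- \frac{1769}{13}\right)^{2} = \frac{3129361}{169}$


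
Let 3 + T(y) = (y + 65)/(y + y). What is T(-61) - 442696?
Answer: -27004641/61 ≈ -4.4270e+5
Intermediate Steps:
T(y) = -3 + (65 + y)/(2*y) (T(y) = -3 + (y + 65)/(y + y) = -3 + (65 + y)/((2*y)) = -3 + (65 + y)*(1/(2*y)) = -3 + (65 + y)/(2*y))
T(-61) - 442696 = (5/2)*(13 - 1*(-61))/(-61) - 442696 = (5/2)*(-1/61)*(13 + 61) - 442696 = (5/2)*(-1/61)*74 - 442696 = -185/61 - 442696 = -27004641/61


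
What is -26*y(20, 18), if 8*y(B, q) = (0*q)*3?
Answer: 0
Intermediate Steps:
y(B, q) = 0 (y(B, q) = ((0*q)*3)/8 = (0*3)/8 = (⅛)*0 = 0)
-26*y(20, 18) = -26*0 = 0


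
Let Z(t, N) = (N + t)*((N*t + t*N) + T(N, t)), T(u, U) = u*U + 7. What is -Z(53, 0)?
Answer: -371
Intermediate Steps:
T(u, U) = 7 + U*u (T(u, U) = U*u + 7 = 7 + U*u)
Z(t, N) = (7 + 3*N*t)*(N + t) (Z(t, N) = (N + t)*((N*t + t*N) + (7 + t*N)) = (N + t)*((N*t + N*t) + (7 + N*t)) = (N + t)*(2*N*t + (7 + N*t)) = (N + t)*(7 + 3*N*t) = (7 + 3*N*t)*(N + t))
-Z(53, 0) = -(7*0 + 7*53 + 3*0*53**2 + 3*53*0**2) = -(0 + 371 + 3*0*2809 + 3*53*0) = -(0 + 371 + 0 + 0) = -1*371 = -371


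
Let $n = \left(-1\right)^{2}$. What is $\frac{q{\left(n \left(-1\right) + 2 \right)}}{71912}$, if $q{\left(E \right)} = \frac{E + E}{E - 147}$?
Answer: $- \frac{1}{5249576} \approx -1.9049 \cdot 10^{-7}$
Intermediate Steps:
$n = 1$
$q{\left(E \right)} = \frac{2 E}{-147 + E}$
$\frac{q{\left(n \left(-1\right) + 2 \right)}}{71912} = \frac{2 \left(1 \left(-1\right) + 2\right) \frac{1}{-147 + \left(1 \left(-1\right) + 2\right)}}{71912} = \frac{2 \left(-1 + 2\right)}{-147 + \left(-1 + 2\right)} \frac{1}{71912} = 2 \cdot 1 \frac{1}{-147 + 1} \cdot \frac{1}{71912} = 2 \cdot 1 \frac{1}{-146} \cdot \frac{1}{71912} = 2 \cdot 1 \left(- \frac{1}{146}\right) \frac{1}{71912} = \left(- \frac{1}{73}\right) \frac{1}{71912} = - \frac{1}{5249576}$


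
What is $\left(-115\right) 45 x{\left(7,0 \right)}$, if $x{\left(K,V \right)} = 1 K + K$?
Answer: $-72450$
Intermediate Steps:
$x{\left(K,V \right)} = 2 K$ ($x{\left(K,V \right)} = K + K = 2 K$)
$\left(-115\right) 45 x{\left(7,0 \right)} = \left(-115\right) 45 \cdot 2 \cdot 7 = \left(-5175\right) 14 = -72450$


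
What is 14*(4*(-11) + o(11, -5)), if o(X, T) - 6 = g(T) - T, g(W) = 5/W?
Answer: -476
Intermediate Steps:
o(X, T) = 6 - T + 5/T (o(X, T) = 6 + (5/T - T) = 6 + (-T + 5/T) = 6 - T + 5/T)
14*(4*(-11) + o(11, -5)) = 14*(4*(-11) + (6 - 1*(-5) + 5/(-5))) = 14*(-44 + (6 + 5 + 5*(-⅕))) = 14*(-44 + (6 + 5 - 1)) = 14*(-44 + 10) = 14*(-34) = -476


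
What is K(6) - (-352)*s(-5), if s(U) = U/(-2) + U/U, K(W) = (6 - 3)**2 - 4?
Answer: 1237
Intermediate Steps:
K(W) = 5 (K(W) = 3**2 - 4 = 9 - 4 = 5)
s(U) = 1 - U/2 (s(U) = U*(-1/2) + 1 = -U/2 + 1 = 1 - U/2)
K(6) - (-352)*s(-5) = 5 - (-352)*(1 - 1/2*(-5)) = 5 - (-352)*(1 + 5/2) = 5 - (-352)*7/2 = 5 - 32*(-77/2) = 5 + 1232 = 1237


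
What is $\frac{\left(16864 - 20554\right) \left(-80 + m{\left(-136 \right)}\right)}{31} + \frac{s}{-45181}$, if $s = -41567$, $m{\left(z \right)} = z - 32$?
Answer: $\frac{1333784687}{45181} \approx 29521.0$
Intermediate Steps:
$m{\left(z \right)} = -32 + z$ ($m{\left(z \right)} = z - 32 = -32 + z$)
$\frac{\left(16864 - 20554\right) \left(-80 + m{\left(-136 \right)}\right)}{31} + \frac{s}{-45181} = \frac{\left(16864 - 20554\right) \left(-80 - 168\right)}{31} - \frac{41567}{-45181} = - 3690 \left(-80 - 168\right) \frac{1}{31} - - \frac{41567}{45181} = \left(-3690\right) \left(-248\right) \frac{1}{31} + \frac{41567}{45181} = 915120 \cdot \frac{1}{31} + \frac{41567}{45181} = 29520 + \frac{41567}{45181} = \frac{1333784687}{45181}$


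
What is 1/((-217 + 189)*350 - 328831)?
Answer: -1/338631 ≈ -2.9531e-6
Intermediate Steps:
1/((-217 + 189)*350 - 328831) = 1/(-28*350 - 328831) = 1/(-9800 - 328831) = 1/(-338631) = -1/338631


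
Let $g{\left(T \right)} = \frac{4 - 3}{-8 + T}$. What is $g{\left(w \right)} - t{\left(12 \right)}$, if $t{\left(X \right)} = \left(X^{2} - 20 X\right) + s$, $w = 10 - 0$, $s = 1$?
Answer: $\frac{191}{2} \approx 95.5$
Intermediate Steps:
$w = 10$ ($w = 10 + 0 = 10$)
$t{\left(X \right)} = 1 + X^{2} - 20 X$ ($t{\left(X \right)} = \left(X^{2} - 20 X\right) + 1 = 1 + X^{2} - 20 X$)
$g{\left(T \right)} = \frac{1}{-8 + T}$ ($g{\left(T \right)} = 1 \frac{1}{-8 + T} = \frac{1}{-8 + T}$)
$g{\left(w \right)} - t{\left(12 \right)} = \frac{1}{-8 + 10} - \left(1 + 12^{2} - 240\right) = \frac{1}{2} - \left(1 + 144 - 240\right) = \frac{1}{2} - -95 = \frac{1}{2} + 95 = \frac{191}{2}$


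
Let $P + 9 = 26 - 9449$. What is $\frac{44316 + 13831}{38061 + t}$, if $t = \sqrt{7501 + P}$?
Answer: $\frac{2213132967}{1448641652} - \frac{58147 i \sqrt{1931}}{1448641652} \approx 1.5277 - 0.0017638 i$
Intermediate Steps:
$P = -9432$ ($P = -9 + \left(26 - 9449\right) = -9 - 9423 = -9432$)
$t = i \sqrt{1931}$ ($t = \sqrt{7501 - 9432} = \sqrt{-1931} = i \sqrt{1931} \approx 43.943 i$)
$\frac{44316 + 13831}{38061 + t} = \frac{44316 + 13831}{38061 + i \sqrt{1931}} = \frac{58147}{38061 + i \sqrt{1931}}$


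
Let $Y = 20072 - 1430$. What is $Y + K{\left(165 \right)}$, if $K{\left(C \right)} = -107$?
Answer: $18535$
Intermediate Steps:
$Y = 18642$
$Y + K{\left(165 \right)} = 18642 - 107 = 18535$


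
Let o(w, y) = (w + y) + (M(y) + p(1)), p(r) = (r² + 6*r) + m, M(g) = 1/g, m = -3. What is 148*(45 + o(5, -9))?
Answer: 59792/9 ≈ 6643.6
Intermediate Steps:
p(r) = -3 + r² + 6*r (p(r) = (r² + 6*r) - 3 = -3 + r² + 6*r)
o(w, y) = 4 + w + y + 1/y (o(w, y) = (w + y) + (1/y + (-3 + 1² + 6*1)) = (w + y) + (1/y + (-3 + 1 + 6)) = (w + y) + (1/y + 4) = (w + y) + (4 + 1/y) = 4 + w + y + 1/y)
148*(45 + o(5, -9)) = 148*(45 + (4 + 5 - 9 + 1/(-9))) = 148*(45 + (4 + 5 - 9 - ⅑)) = 148*(45 - ⅑) = 148*(404/9) = 59792/9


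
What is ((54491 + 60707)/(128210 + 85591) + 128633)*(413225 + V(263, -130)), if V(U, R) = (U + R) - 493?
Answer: 11354604655206815/213801 ≈ 5.3108e+10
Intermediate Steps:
V(U, R) = -493 + R + U (V(U, R) = (R + U) - 493 = -493 + R + U)
((54491 + 60707)/(128210 + 85591) + 128633)*(413225 + V(263, -130)) = ((54491 + 60707)/(128210 + 85591) + 128633)*(413225 + (-493 - 130 + 263)) = (115198/213801 + 128633)*(413225 - 360) = (115198*(1/213801) + 128633)*412865 = (115198/213801 + 128633)*412865 = (27501979231/213801)*412865 = 11354604655206815/213801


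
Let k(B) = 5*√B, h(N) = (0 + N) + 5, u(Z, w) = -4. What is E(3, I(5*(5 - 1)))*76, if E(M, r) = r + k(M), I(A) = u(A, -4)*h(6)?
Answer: -3344 + 380*√3 ≈ -2685.8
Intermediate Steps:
h(N) = 5 + N (h(N) = N + 5 = 5 + N)
I(A) = -44 (I(A) = -4*(5 + 6) = -4*11 = -44)
E(M, r) = r + 5*√M
E(3, I(5*(5 - 1)))*76 = (-44 + 5*√3)*76 = -3344 + 380*√3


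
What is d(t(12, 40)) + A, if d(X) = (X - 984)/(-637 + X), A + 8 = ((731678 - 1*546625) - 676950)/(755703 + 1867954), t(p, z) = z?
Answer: -10347516133/1566323229 ≈ -6.6062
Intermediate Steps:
A = -21481153/2623657 (A = -8 + ((731678 - 1*546625) - 676950)/(755703 + 1867954) = -8 + ((731678 - 546625) - 676950)/2623657 = -8 + (185053 - 676950)*(1/2623657) = -8 - 491897*1/2623657 = -8 - 491897/2623657 = -21481153/2623657 ≈ -8.1875)
d(X) = (-984 + X)/(-637 + X)
d(t(12, 40)) + A = (-984 + 40)/(-637 + 40) - 21481153/2623657 = -944/(-597) - 21481153/2623657 = -1/597*(-944) - 21481153/2623657 = 944/597 - 21481153/2623657 = -10347516133/1566323229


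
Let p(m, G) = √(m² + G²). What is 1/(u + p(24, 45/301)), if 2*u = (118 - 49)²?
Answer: 95855858/228161675213 - 1204*√5798689/684485025639 ≈ 0.00041589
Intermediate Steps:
p(m, G) = √(G² + m²)
u = 4761/2 (u = (118 - 49)²/2 = (½)*69² = (½)*4761 = 4761/2 ≈ 2380.5)
1/(u + p(24, 45/301)) = 1/(4761/2 + √((45/301)² + 24²)) = 1/(4761/2 + √((45*(1/301))² + 576)) = 1/(4761/2 + √((45/301)² + 576)) = 1/(4761/2 + √(2025/90601 + 576)) = 1/(4761/2 + √(52188201/90601)) = 1/(4761/2 + 3*√5798689/301)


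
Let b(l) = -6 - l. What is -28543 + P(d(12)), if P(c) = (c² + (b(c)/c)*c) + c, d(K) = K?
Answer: -28405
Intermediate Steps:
P(c) = -6 + c² (P(c) = (c² + ((-6 - c)/c)*c) + c = (c² + (-6 - c)) + c = (-6 + c² - c) + c = -6 + c²)
-28543 + P(d(12)) = -28543 + (-6 + 12²) = -28543 + (-6 + 144) = -28543 + 138 = -28405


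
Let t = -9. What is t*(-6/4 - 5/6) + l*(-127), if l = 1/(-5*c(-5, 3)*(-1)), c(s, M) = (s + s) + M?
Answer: 862/35 ≈ 24.629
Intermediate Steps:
c(s, M) = M + 2*s (c(s, M) = 2*s + M = M + 2*s)
l = -1/35 (l = 1/(-5*(3 + 2*(-5))*(-1)) = 1/(-5*(3 - 10)*(-1)) = 1/(-5*(-7)*(-1)) = 1/(35*(-1)) = 1/(-35) = -1/35 ≈ -0.028571)
t*(-6/4 - 5/6) + l*(-127) = -9*(-6/4 - 5/6) - 1/35*(-127) = -9*(-6*1/4 - 5*1/6) + 127/35 = -9*(-3/2 - 5/6) + 127/35 = -9*(-7/3) + 127/35 = 21 + 127/35 = 862/35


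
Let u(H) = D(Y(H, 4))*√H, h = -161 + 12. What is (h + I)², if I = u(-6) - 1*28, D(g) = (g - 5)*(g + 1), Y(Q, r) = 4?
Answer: 31179 + 1770*I*√6 ≈ 31179.0 + 4335.6*I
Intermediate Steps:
h = -149
D(g) = (1 + g)*(-5 + g) (D(g) = (-5 + g)*(1 + g) = (1 + g)*(-5 + g))
u(H) = -5*√H (u(H) = (-5 + 4² - 4*4)*√H = (-5 + 16 - 16)*√H = -5*√H)
I = -28 - 5*I*√6 (I = -5*I*√6 - 1*28 = -5*I*√6 - 28 = -28 - 5*I*√6 ≈ -28.0 - 12.247*I)
(h + I)² = (-149 + (-28 - 5*I*√6))² = (-177 - 5*I*√6)²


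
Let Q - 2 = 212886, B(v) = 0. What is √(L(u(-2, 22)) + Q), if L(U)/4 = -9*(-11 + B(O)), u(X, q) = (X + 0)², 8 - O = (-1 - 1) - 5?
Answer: 2*√53321 ≈ 461.83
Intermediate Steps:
O = 15 (O = 8 - ((-1 - 1) - 5) = 8 - (-2 - 5) = 8 - 1*(-7) = 8 + 7 = 15)
u(X, q) = X²
L(U) = 396 (L(U) = 4*(-9*(-11 + 0)) = 4*(-9*(-11)) = 4*99 = 396)
Q = 212888 (Q = 2 + 212886 = 212888)
√(L(u(-2, 22)) + Q) = √(396 + 212888) = √213284 = 2*√53321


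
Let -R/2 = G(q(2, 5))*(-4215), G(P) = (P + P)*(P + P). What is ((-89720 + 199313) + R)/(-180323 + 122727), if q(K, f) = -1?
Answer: -143313/57596 ≈ -2.4882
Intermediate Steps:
G(P) = 4*P² (G(P) = (2*P)*(2*P) = 4*P²)
R = 33720 (R = -2*4*(-1)²*(-4215) = -2*4*1*(-4215) = -8*(-4215) = -2*(-16860) = 33720)
((-89720 + 199313) + R)/(-180323 + 122727) = ((-89720 + 199313) + 33720)/(-180323 + 122727) = (109593 + 33720)/(-57596) = 143313*(-1/57596) = -143313/57596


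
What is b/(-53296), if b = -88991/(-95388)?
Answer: -88991/5083798848 ≈ -1.7505e-5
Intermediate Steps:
b = 88991/95388 (b = -88991*(-1/95388) = 88991/95388 ≈ 0.93294)
b/(-53296) = (88991/95388)/(-53296) = (88991/95388)*(-1/53296) = -88991/5083798848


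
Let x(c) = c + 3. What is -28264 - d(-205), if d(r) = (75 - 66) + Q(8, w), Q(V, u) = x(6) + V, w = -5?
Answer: -28290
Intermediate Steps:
x(c) = 3 + c
Q(V, u) = 9 + V (Q(V, u) = (3 + 6) + V = 9 + V)
d(r) = 26 (d(r) = (75 - 66) + (9 + 8) = 9 + 17 = 26)
-28264 - d(-205) = -28264 - 1*26 = -28264 - 26 = -28290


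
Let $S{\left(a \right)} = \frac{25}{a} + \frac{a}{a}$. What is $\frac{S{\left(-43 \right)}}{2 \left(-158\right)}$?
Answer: $- \frac{9}{6794} \approx -0.0013247$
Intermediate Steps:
$S{\left(a \right)} = 1 + \frac{25}{a}$ ($S{\left(a \right)} = \frac{25}{a} + 1 = 1 + \frac{25}{a}$)
$\frac{S{\left(-43 \right)}}{2 \left(-158\right)} = \frac{\frac{1}{-43} \left(25 - 43\right)}{2 \left(-158\right)} = \frac{\left(- \frac{1}{43}\right) \left(-18\right)}{-316} = \frac{18}{43} \left(- \frac{1}{316}\right) = - \frac{9}{6794}$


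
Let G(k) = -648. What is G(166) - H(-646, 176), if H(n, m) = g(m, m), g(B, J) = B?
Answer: -824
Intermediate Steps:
H(n, m) = m
G(166) - H(-646, 176) = -648 - 1*176 = -648 - 176 = -824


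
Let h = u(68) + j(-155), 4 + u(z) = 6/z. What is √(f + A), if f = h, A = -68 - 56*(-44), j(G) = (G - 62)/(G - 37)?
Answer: √398384715/408 ≈ 48.921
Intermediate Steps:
j(G) = (-62 + G)/(-37 + G)
u(z) = -4 + 6/z
A = 2396 (A = -68 + 2464 = 2396)
h = -9079/3264 (h = (-4 + 6/68) + (-62 - 155)/(-37 - 155) = (-4 + 6*(1/68)) - 217/(-192) = (-4 + 3/34) - 1/192*(-217) = -133/34 + 217/192 = -9079/3264 ≈ -2.7816)
f = -9079/3264 ≈ -2.7816
√(f + A) = √(-9079/3264 + 2396) = √(7811465/3264) = √398384715/408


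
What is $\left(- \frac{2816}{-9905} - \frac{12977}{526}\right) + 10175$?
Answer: $\frac{52884999281}{5210030} \approx 10151.0$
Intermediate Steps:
$\left(- \frac{2816}{-9905} - \frac{12977}{526}\right) + 10175 = \left(\left(-2816\right) \left(- \frac{1}{9905}\right) - \frac{12977}{526}\right) + 10175 = \left(\frac{2816}{9905} - \frac{12977}{526}\right) + 10175 = - \frac{127055969}{5210030} + 10175 = \frac{52884999281}{5210030}$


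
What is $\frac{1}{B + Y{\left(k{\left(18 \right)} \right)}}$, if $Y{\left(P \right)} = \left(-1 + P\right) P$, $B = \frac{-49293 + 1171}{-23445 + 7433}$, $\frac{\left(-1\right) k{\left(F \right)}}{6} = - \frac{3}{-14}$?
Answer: $\frac{392294}{2331853} \approx 0.16823$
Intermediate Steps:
$k{\left(F \right)} = - \frac{9}{7}$ ($k{\left(F \right)} = - 6 \left(- \frac{3}{-14}\right) = - 6 \left(\left(-3\right) \left(- \frac{1}{14}\right)\right) = \left(-6\right) \frac{3}{14} = - \frac{9}{7}$)
$B = \frac{24061}{8006}$ ($B = - \frac{48122}{-16012} = \left(-48122\right) \left(- \frac{1}{16012}\right) = \frac{24061}{8006} \approx 3.0054$)
$Y{\left(P \right)} = P \left(-1 + P\right)$
$\frac{1}{B + Y{\left(k{\left(18 \right)} \right)}} = \frac{1}{\frac{24061}{8006} - \frac{9 \left(-1 - \frac{9}{7}\right)}{7}} = \frac{1}{\frac{24061}{8006} - - \frac{144}{49}} = \frac{1}{\frac{24061}{8006} + \frac{144}{49}} = \frac{1}{\frac{2331853}{392294}} = \frac{392294}{2331853}$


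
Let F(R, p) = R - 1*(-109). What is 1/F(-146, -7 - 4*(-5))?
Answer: -1/37 ≈ -0.027027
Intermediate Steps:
F(R, p) = 109 + R (F(R, p) = R + 109 = 109 + R)
1/F(-146, -7 - 4*(-5)) = 1/(109 - 146) = 1/(-37) = -1/37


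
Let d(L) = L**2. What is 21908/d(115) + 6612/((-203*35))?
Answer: 470432/648025 ≈ 0.72595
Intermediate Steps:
21908/d(115) + 6612/((-203*35)) = 21908/(115**2) + 6612/((-203*35)) = 21908/13225 + 6612/(-7105) = 21908*(1/13225) + 6612*(-1/7105) = 21908/13225 - 228/245 = 470432/648025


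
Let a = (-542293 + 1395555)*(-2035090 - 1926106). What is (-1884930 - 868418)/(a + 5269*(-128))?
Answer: 688337/844984673946 ≈ 8.1461e-7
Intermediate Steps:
a = -3379938021352 (a = 853262*(-3961196) = -3379938021352)
(-1884930 - 868418)/(a + 5269*(-128)) = (-1884930 - 868418)/(-3379938021352 + 5269*(-128)) = -2753348/(-3379938021352 - 674432) = -2753348/(-3379938695784) = -2753348*(-1/3379938695784) = 688337/844984673946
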